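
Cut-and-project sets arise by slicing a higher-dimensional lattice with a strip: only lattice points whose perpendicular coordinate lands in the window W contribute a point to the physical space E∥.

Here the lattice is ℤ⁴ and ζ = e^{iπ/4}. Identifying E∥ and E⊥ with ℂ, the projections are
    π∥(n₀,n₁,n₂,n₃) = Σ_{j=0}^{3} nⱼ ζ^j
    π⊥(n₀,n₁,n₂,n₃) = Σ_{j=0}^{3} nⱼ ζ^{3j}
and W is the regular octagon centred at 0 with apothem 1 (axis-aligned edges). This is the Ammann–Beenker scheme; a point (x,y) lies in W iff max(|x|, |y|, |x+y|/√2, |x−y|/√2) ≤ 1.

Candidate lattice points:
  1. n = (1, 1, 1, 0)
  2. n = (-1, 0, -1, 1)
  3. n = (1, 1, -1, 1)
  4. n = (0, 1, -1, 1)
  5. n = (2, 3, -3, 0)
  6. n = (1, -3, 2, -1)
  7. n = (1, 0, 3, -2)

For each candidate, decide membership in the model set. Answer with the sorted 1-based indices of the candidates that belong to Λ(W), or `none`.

With ζ = e^{iπ/4} the internal vectors are ζ^0,ζ^3,ζ^6,ζ^9.
#1 (1, 1, 1, 0): internal (0.2929, -0.2929); octagon support 0.4142 vs apothem 1 → ∈ W
#2 (-1, 0, -1, 1): internal (-0.2929, 1.7071); octagon support 1.7071 vs apothem 1 → ∉ W
#3 (1, 1, -1, 1): internal (1.0000, 2.4142); octagon support 2.4142 vs apothem 1 → ∉ W
#4 (0, 1, -1, 1): internal (0.0000, 2.4142); octagon support 2.4142 vs apothem 1 → ∉ W
#5 (2, 3, -3, 0): internal (-0.1213, 5.1213); octagon support 5.1213 vs apothem 1 → ∉ W
#6 (1, -3, 2, -1): internal (2.4142, -4.8284); octagon support 5.1213 vs apothem 1 → ∉ W
#7 (1, 0, 3, -2): internal (-0.4142, -4.4142); octagon support 4.4142 vs apothem 1 → ∉ W

1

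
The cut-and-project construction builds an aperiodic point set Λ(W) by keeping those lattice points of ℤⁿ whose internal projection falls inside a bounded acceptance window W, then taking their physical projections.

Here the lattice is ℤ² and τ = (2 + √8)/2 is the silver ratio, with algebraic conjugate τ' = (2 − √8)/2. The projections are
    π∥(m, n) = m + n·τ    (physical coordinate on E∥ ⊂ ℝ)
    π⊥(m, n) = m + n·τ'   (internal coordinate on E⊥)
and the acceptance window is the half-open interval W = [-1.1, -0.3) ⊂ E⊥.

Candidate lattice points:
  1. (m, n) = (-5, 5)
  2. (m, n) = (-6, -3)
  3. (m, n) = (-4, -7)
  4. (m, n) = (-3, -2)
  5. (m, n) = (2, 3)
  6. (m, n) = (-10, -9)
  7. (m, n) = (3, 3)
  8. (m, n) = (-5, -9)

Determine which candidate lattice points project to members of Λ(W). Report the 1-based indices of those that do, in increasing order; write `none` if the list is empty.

τ' = (2−√8)/2 ≈ -0.41421.
candidate 1: (m,n)=(-5,5) → π∥ = -5+5·τ ≈ 7.07107, π⊥ = -5+5·τ' ≈ -7.07107 ∉ [-1.1, -0.3) ⇒ out
candidate 2: (m,n)=(-6,-3) → π∥ = -6-3·τ ≈ -13.24264, π⊥ = -6-3·τ' ≈ -4.75736 ∉ [-1.1, -0.3) ⇒ out
candidate 3: (m,n)=(-4,-7) → π∥ = -4-7·τ ≈ -20.89949, π⊥ = -4-7·τ' ≈ -1.10051 ∉ [-1.1, -0.3) ⇒ out
candidate 4: (m,n)=(-3,-2) → π∥ = -3-2·τ ≈ -7.82843, π⊥ = -3-2·τ' ≈ -2.17157 ∉ [-1.1, -0.3) ⇒ out
candidate 5: (m,n)=(2,3) → π∥ = 2+3·τ ≈ 9.24264, π⊥ = 2+3·τ' ≈ 0.75736 ∉ [-1.1, -0.3) ⇒ out
candidate 6: (m,n)=(-10,-9) → π∥ = -10-9·τ ≈ -31.72792, π⊥ = -10-9·τ' ≈ -6.27208 ∉ [-1.1, -0.3) ⇒ out
candidate 7: (m,n)=(3,3) → π∥ = 3+3·τ ≈ 10.24264, π⊥ = 3+3·τ' ≈ 1.75736 ∉ [-1.1, -0.3) ⇒ out
candidate 8: (m,n)=(-5,-9) → π∥ = -5-9·τ ≈ -26.72792, π⊥ = -5-9·τ' ≈ -1.27208 ∉ [-1.1, -0.3) ⇒ out

none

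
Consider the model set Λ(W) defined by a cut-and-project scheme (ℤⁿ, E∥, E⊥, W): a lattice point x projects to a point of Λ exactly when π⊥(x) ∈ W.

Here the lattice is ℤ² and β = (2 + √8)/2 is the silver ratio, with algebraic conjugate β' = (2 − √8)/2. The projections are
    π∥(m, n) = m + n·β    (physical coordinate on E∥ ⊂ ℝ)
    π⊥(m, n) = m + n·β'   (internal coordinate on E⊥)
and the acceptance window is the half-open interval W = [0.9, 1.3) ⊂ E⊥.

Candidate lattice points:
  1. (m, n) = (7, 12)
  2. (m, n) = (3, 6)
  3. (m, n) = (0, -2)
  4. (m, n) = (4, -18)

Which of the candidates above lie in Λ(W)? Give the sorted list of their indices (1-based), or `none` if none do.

β' = (2−√8)/2 ≈ -0.41421.
candidate 1: (m,n)=(7,12) → π∥ = 7+12·β ≈ 35.97056, π⊥ = 7+12·β' ≈ 2.02944 ∉ [0.9, 1.3) ⇒ out
candidate 2: (m,n)=(3,6) → π∥ = 3+6·β ≈ 17.48528, π⊥ = 3+6·β' ≈ 0.51472 ∉ [0.9, 1.3) ⇒ out
candidate 3: (m,n)=(0,-2) → π∥ = 0-2·β ≈ -4.82843, π⊥ = 0-2·β' ≈ 0.82843 ∉ [0.9, 1.3) ⇒ out
candidate 4: (m,n)=(4,-18) → π∥ = 4-18·β ≈ -39.45584, π⊥ = 4-18·β' ≈ 11.45584 ∉ [0.9, 1.3) ⇒ out

none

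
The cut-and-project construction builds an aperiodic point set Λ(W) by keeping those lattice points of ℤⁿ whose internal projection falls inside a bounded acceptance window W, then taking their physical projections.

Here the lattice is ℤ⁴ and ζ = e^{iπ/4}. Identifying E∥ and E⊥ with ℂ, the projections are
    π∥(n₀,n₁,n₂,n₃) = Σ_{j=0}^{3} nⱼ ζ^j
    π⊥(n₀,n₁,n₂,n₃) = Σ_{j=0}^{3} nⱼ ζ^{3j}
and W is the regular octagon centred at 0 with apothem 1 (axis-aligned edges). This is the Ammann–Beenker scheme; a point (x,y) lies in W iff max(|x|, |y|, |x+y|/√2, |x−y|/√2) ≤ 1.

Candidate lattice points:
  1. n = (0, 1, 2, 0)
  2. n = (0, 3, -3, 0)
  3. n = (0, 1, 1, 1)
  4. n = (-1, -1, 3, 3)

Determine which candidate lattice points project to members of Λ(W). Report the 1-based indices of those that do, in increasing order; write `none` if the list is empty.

3

Internal map: ζ^{3j} for j=0..3 gives (1,0), (−√2/2,√2/2), (0,−1), (√2/2,√2/2).
candidate 1: n = (0, 1, 2, 0) → π⊥ ≈ (-0.70711, -1.29289); max(|x|,|y|,|x±y|/√2) = 1.41421 > 1 ⇒ ∉ W
candidate 2: n = (0, 3, -3, 0) → π⊥ ≈ (-2.12132, +5.12132); max(|x|,|y|,|x±y|/√2) = 5.12132 > 1 ⇒ ∉ W
candidate 3: n = (0, 1, 1, 1) → π⊥ ≈ (+0.00000, +0.41421); max(|x|,|y|,|x±y|/√2) = 0.41421 ≤ 1 ⇒ ∈ W
candidate 4: n = (-1, -1, 3, 3) → π⊥ ≈ (+1.82843, -1.58579); max(|x|,|y|,|x±y|/√2) = 2.41421 > 1 ⇒ ∉ W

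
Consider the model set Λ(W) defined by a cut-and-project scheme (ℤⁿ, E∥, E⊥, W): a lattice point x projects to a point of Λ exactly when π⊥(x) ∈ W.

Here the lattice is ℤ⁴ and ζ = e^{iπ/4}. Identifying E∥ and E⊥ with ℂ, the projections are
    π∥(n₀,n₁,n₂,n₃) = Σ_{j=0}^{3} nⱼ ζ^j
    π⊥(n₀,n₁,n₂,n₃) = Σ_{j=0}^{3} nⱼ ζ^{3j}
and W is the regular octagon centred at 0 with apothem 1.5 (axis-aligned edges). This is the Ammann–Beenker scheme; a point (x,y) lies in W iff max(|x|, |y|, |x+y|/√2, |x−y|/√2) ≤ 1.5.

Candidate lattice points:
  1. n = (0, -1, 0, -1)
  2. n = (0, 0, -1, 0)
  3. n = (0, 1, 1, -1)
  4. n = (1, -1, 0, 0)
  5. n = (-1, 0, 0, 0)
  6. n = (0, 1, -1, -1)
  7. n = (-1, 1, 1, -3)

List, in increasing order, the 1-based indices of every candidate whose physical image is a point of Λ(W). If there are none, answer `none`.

With ζ = e^{iπ/4} the internal vectors are ζ^0,ζ^3,ζ^6,ζ^9.
candidate 1: n = (0, -1, 0, -1) → π⊥ ≈ (+0.0000, -1.4142); max(|x|,|y|,|x±y|/√2) = 1.4142 ≤ 1.5 ⇒ ∈ W
candidate 2: n = (0, 0, -1, 0) → π⊥ ≈ (+0.0000, +1.0000); max(|x|,|y|,|x±y|/√2) = 1.0000 ≤ 1.5 ⇒ ∈ W
candidate 3: n = (0, 1, 1, -1) → π⊥ ≈ (-1.4142, -1.0000); max(|x|,|y|,|x±y|/√2) = 1.7071 > 1.5 ⇒ ∉ W
candidate 4: n = (1, -1, 0, 0) → π⊥ ≈ (+1.7071, -0.7071); max(|x|,|y|,|x±y|/√2) = 1.7071 > 1.5 ⇒ ∉ W
candidate 5: n = (-1, 0, 0, 0) → π⊥ ≈ (-1.0000, +0.0000); max(|x|,|y|,|x±y|/√2) = 1.0000 ≤ 1.5 ⇒ ∈ W
candidate 6: n = (0, 1, -1, -1) → π⊥ ≈ (-1.4142, +1.0000); max(|x|,|y|,|x±y|/√2) = 1.7071 > 1.5 ⇒ ∉ W
candidate 7: n = (-1, 1, 1, -3) → π⊥ ≈ (-3.8284, -2.4142); max(|x|,|y|,|x±y|/√2) = 4.4142 > 1.5 ⇒ ∉ W

1, 2, 5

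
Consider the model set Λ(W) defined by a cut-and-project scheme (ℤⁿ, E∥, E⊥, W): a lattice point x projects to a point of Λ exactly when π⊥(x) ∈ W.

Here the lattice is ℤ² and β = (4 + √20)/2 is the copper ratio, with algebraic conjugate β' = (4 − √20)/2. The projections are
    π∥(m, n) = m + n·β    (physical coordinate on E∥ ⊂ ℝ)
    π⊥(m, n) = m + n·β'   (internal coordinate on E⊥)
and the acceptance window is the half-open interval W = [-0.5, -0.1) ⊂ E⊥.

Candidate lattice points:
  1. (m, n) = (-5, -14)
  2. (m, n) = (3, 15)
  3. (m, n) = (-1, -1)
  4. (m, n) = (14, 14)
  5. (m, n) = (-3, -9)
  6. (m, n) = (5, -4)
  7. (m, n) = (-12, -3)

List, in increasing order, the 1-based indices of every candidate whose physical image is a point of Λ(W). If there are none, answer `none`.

none

β' = (4−√20)/2 ≈ -0.2361.
#1 (-5,-14): internal coord -5 + (-14)·β' = -1.6950; -1.6950 ∉ [-0.5, -0.1) → out
#2 (3,15): internal coord 3 + (15)·β' = -0.5410; -0.5410 ∉ [-0.5, -0.1) → out
#3 (-1,-1): internal coord -1 + (-1)·β' = -0.7639; -0.7639 ∉ [-0.5, -0.1) → out
#4 (14,14): internal coord 14 + (14)·β' = +10.6950; +10.6950 ∉ [-0.5, -0.1) → out
#5 (-3,-9): internal coord -3 + (-9)·β' = -0.8754; -0.8754 ∉ [-0.5, -0.1) → out
#6 (5,-4): internal coord 5 + (-4)·β' = +5.9443; +5.9443 ∉ [-0.5, -0.1) → out
#7 (-12,-3): internal coord -12 + (-3)·β' = -11.2918; -11.2918 ∉ [-0.5, -0.1) → out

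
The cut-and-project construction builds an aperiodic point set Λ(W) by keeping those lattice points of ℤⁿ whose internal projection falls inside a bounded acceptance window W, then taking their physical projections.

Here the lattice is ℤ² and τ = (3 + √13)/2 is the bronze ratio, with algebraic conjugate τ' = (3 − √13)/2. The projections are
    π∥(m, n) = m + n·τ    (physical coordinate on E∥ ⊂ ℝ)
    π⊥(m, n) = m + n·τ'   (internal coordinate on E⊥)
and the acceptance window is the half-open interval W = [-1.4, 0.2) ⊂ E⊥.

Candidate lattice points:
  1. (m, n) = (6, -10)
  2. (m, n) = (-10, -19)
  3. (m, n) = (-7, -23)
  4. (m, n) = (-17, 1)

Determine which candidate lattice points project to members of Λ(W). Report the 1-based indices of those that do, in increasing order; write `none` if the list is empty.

3

Compute τ' = (3−√13)/2 = -0.30278, so π⊥(m,n) = m -0.30278·n.
[1] lift (6,-10): star map gives 9.02776; window check -1.4 ≤ 9.02776 < 0.2 is false → out
[2] lift (-10,-19): star map gives -4.24726; window check -1.4 ≤ -4.24726 < 0.2 is false → out
[3] lift (-7,-23): star map gives -0.03616; window check -1.4 ≤ -0.03616 < 0.2 is true → IN Λ
[4] lift (-17,1): star map gives -17.30278; window check -1.4 ≤ -17.30278 < 0.2 is false → out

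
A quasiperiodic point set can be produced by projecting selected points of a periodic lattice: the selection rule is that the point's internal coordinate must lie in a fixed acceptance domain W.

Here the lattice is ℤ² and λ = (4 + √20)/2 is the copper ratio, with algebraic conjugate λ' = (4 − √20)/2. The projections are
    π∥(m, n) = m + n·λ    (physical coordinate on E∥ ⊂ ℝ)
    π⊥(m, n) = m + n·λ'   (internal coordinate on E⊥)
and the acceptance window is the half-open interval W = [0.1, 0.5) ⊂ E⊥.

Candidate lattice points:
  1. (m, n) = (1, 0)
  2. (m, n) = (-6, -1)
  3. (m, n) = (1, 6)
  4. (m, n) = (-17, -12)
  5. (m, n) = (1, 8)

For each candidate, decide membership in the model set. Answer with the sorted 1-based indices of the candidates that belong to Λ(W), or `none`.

Numerically λ ≈ 4.236068 and λ' = −1/λ ≈ -0.236068.
#1 (1,0): internal coord 1 + (0)·λ' = +1.000000; +1.000000 ∉ [0.1, 0.5) → out
#2 (-6,-1): internal coord -6 + (-1)·λ' = -5.763932; -5.763932 ∉ [0.1, 0.5) → out
#3 (1,6): internal coord 1 + (6)·λ' = -0.416408; -0.416408 ∉ [0.1, 0.5) → out
#4 (-17,-12): internal coord -17 + (-12)·λ' = -14.167184; -14.167184 ∉ [0.1, 0.5) → out
#5 (1,8): internal coord 1 + (8)·λ' = -0.888544; -0.888544 ∉ [0.1, 0.5) → out

none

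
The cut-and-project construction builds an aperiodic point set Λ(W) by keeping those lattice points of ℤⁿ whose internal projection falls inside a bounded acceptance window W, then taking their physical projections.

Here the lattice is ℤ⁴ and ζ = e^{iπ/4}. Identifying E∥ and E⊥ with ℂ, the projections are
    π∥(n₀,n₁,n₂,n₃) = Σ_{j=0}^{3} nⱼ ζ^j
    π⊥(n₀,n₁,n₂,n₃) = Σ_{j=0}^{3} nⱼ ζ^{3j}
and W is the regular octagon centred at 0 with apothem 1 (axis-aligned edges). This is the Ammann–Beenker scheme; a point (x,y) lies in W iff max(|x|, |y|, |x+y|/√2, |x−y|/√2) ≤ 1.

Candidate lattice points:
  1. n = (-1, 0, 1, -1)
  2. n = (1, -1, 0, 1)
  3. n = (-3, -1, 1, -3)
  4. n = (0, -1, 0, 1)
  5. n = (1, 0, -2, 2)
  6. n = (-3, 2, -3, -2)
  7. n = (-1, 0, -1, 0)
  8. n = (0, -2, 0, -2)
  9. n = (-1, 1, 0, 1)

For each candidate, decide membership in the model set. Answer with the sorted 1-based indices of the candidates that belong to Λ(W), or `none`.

none

With ζ = e^{iπ/4} the internal vectors are ζ^0,ζ^3,ζ^6,ζ^9.
candidate 1: n = (-1, 0, 1, -1) → π⊥ ≈ (-1.7071, -1.7071); max(|x|,|y|,|x±y|/√2) = 2.4142 > 1 ⇒ ∉ W
candidate 2: n = (1, -1, 0, 1) → π⊥ ≈ (+2.4142, +0.0000); max(|x|,|y|,|x±y|/√2) = 2.4142 > 1 ⇒ ∉ W
candidate 3: n = (-3, -1, 1, -3) → π⊥ ≈ (-4.4142, -3.8284); max(|x|,|y|,|x±y|/√2) = 5.8284 > 1 ⇒ ∉ W
candidate 4: n = (0, -1, 0, 1) → π⊥ ≈ (+1.4142, +0.0000); max(|x|,|y|,|x±y|/√2) = 1.4142 > 1 ⇒ ∉ W
candidate 5: n = (1, 0, -2, 2) → π⊥ ≈ (+2.4142, +3.4142); max(|x|,|y|,|x±y|/√2) = 4.1213 > 1 ⇒ ∉ W
candidate 6: n = (-3, 2, -3, -2) → π⊥ ≈ (-5.8284, +3.0000); max(|x|,|y|,|x±y|/√2) = 6.2426 > 1 ⇒ ∉ W
candidate 7: n = (-1, 0, -1, 0) → π⊥ ≈ (-1.0000, +1.0000); max(|x|,|y|,|x±y|/√2) = 1.4142 > 1 ⇒ ∉ W
candidate 8: n = (0, -2, 0, -2) → π⊥ ≈ (+0.0000, -2.8284); max(|x|,|y|,|x±y|/√2) = 2.8284 > 1 ⇒ ∉ W
candidate 9: n = (-1, 1, 0, 1) → π⊥ ≈ (-1.0000, +1.4142); max(|x|,|y|,|x±y|/√2) = 1.7071 > 1 ⇒ ∉ W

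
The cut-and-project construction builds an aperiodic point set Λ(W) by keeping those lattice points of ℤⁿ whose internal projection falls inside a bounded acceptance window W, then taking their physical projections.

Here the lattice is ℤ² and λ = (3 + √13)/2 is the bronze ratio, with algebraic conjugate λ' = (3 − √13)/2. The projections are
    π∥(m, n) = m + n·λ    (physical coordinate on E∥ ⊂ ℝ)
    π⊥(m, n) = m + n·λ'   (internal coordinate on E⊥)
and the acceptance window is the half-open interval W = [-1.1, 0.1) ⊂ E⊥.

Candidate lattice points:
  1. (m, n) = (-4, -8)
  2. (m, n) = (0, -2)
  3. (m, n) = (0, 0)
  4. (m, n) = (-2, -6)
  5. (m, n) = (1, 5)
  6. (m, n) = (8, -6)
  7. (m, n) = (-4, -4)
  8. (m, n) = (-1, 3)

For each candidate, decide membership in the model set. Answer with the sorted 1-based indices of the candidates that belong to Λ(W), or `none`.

3, 4, 5

λ' = (3−√13)/2 ≈ -0.302776.
[1] lift (-4,-8): star map gives -1.577795; window check -1.1 ≤ -1.577795 < 0.1 is false → out
[2] lift (0,-2): star map gives 0.605551; window check -1.1 ≤ 0.605551 < 0.1 is false → out
[3] lift (0,0): star map gives 0.000000; window check -1.1 ≤ 0.000000 < 0.1 is true → IN Λ
[4] lift (-2,-6): star map gives -0.183346; window check -1.1 ≤ -0.183346 < 0.1 is true → IN Λ
[5] lift (1,5): star map gives -0.513878; window check -1.1 ≤ -0.513878 < 0.1 is true → IN Λ
[6] lift (8,-6): star map gives 9.816654; window check -1.1 ≤ 9.816654 < 0.1 is false → out
[7] lift (-4,-4): star map gives -2.788897; window check -1.1 ≤ -2.788897 < 0.1 is false → out
[8] lift (-1,3): star map gives -1.908327; window check -1.1 ≤ -1.908327 < 0.1 is false → out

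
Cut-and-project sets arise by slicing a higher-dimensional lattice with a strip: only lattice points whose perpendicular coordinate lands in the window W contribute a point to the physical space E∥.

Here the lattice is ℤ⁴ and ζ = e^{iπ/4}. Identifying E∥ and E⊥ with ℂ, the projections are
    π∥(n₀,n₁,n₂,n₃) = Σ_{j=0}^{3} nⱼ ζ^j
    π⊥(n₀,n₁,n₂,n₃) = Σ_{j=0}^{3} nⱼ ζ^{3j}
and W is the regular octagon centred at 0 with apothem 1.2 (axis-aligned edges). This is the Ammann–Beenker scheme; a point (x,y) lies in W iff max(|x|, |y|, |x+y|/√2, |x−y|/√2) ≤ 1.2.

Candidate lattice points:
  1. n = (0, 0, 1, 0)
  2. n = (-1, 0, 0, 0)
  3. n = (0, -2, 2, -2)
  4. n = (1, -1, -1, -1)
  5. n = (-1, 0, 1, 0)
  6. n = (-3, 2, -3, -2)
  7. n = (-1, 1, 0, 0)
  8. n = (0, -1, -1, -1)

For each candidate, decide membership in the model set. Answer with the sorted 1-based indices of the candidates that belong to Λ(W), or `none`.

1, 2, 4, 8

With ζ = e^{iπ/4} the internal vectors are ζ^0,ζ^3,ζ^6,ζ^9.
candidate 1: n = (0, 0, 1, 0) → π⊥ ≈ (+0.00000, -1.00000); max(|x|,|y|,|x±y|/√2) = 1.00000 ≤ 1.2 ⇒ ∈ W
candidate 2: n = (-1, 0, 0, 0) → π⊥ ≈ (-1.00000, +0.00000); max(|x|,|y|,|x±y|/√2) = 1.00000 ≤ 1.2 ⇒ ∈ W
candidate 3: n = (0, -2, 2, -2) → π⊥ ≈ (+0.00000, -4.82843); max(|x|,|y|,|x±y|/√2) = 4.82843 > 1.2 ⇒ ∉ W
candidate 4: n = (1, -1, -1, -1) → π⊥ ≈ (+1.00000, -0.41421); max(|x|,|y|,|x±y|/√2) = 1.00000 ≤ 1.2 ⇒ ∈ W
candidate 5: n = (-1, 0, 1, 0) → π⊥ ≈ (-1.00000, -1.00000); max(|x|,|y|,|x±y|/√2) = 1.41421 > 1.2 ⇒ ∉ W
candidate 6: n = (-3, 2, -3, -2) → π⊥ ≈ (-5.82843, +3.00000); max(|x|,|y|,|x±y|/√2) = 6.24264 > 1.2 ⇒ ∉ W
candidate 7: n = (-1, 1, 0, 0) → π⊥ ≈ (-1.70711, +0.70711); max(|x|,|y|,|x±y|/√2) = 1.70711 > 1.2 ⇒ ∉ W
candidate 8: n = (0, -1, -1, -1) → π⊥ ≈ (+0.00000, -0.41421); max(|x|,|y|,|x±y|/√2) = 0.41421 ≤ 1.2 ⇒ ∈ W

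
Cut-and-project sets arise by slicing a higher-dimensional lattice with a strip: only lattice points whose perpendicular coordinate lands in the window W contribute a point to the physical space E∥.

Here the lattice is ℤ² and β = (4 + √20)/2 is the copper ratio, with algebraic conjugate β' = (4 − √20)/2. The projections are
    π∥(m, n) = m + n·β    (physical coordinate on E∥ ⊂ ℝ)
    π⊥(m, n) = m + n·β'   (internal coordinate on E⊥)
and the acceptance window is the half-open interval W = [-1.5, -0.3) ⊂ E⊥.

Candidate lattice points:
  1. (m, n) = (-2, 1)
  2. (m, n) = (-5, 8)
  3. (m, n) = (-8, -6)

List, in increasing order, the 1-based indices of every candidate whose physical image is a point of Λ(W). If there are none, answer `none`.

β' = (4−√20)/2 ≈ -0.2361.
[1] lift (-2,1): star map gives -2.2361; window check -1.5 ≤ -2.2361 < -0.3 is false → out
[2] lift (-5,8): star map gives -6.8885; window check -1.5 ≤ -6.8885 < -0.3 is false → out
[3] lift (-8,-6): star map gives -6.5836; window check -1.5 ≤ -6.5836 < -0.3 is false → out

none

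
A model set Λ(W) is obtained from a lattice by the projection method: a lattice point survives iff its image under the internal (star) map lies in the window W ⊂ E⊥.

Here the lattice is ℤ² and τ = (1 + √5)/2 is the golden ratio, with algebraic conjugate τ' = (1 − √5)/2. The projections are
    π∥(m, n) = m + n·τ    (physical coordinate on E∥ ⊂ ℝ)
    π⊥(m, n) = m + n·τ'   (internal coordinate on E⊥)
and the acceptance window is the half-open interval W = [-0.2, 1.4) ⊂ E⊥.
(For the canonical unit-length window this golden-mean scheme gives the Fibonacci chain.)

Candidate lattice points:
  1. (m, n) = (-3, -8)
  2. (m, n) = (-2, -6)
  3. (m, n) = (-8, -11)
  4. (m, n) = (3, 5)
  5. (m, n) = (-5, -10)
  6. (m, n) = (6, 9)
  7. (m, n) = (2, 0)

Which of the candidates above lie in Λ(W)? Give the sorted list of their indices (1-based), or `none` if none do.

Compute τ' = (1−√5)/2 = -0.6180, so π⊥(m,n) = m -0.6180·n.
[1] lift (-3,-8): star map gives 1.9443; window check -0.2 ≤ 1.9443 < 1.4 is false → out
[2] lift (-2,-6): star map gives 1.7082; window check -0.2 ≤ 1.7082 < 1.4 is false → out
[3] lift (-8,-11): star map gives -1.2016; window check -0.2 ≤ -1.2016 < 1.4 is false → out
[4] lift (3,5): star map gives -0.0902; window check -0.2 ≤ -0.0902 < 1.4 is true → IN Λ
[5] lift (-5,-10): star map gives 1.1803; window check -0.2 ≤ 1.1803 < 1.4 is true → IN Λ
[6] lift (6,9): star map gives 0.4377; window check -0.2 ≤ 0.4377 < 1.4 is true → IN Λ
[7] lift (2,0): star map gives 2.0000; window check -0.2 ≤ 2.0000 < 1.4 is false → out

4, 5, 6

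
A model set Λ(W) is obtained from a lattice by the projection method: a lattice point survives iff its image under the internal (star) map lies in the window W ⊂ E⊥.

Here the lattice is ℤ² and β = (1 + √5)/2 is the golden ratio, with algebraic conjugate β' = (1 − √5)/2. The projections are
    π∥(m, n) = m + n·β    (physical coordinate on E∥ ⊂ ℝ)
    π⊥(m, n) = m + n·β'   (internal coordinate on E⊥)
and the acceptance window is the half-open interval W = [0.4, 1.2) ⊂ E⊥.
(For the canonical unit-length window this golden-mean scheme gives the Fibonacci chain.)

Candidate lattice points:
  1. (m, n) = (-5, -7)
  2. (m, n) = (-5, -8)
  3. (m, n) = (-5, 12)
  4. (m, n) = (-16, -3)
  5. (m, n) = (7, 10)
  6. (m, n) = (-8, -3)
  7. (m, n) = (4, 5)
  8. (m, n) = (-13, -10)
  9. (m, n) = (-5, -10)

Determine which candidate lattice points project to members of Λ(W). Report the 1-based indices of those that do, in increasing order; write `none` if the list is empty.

5, 7, 9

β' = (1−√5)/2 ≈ -0.6180.
candidate 1: (m,n)=(-5,-7) → π∥ = -5-7·β ≈ -16.3262, π⊥ = -5-7·β' ≈ -0.6738 ∉ [0.4, 1.2) ⇒ out
candidate 2: (m,n)=(-5,-8) → π∥ = -5-8·β ≈ -17.9443, π⊥ = -5-8·β' ≈ -0.0557 ∉ [0.4, 1.2) ⇒ out
candidate 3: (m,n)=(-5,12) → π∥ = -5+12·β ≈ 14.4164, π⊥ = -5+12·β' ≈ -12.4164 ∉ [0.4, 1.2) ⇒ out
candidate 4: (m,n)=(-16,-3) → π∥ = -16-3·β ≈ -20.8541, π⊥ = -16-3·β' ≈ -14.1459 ∉ [0.4, 1.2) ⇒ out
candidate 5: (m,n)=(7,10) → π∥ = 7+10·β ≈ 23.1803, π⊥ = 7+10·β' ≈ 0.8197 ∈ [0.4, 1.2) ⇒ IN Λ
candidate 6: (m,n)=(-8,-3) → π∥ = -8-3·β ≈ -12.8541, π⊥ = -8-3·β' ≈ -6.1459 ∉ [0.4, 1.2) ⇒ out
candidate 7: (m,n)=(4,5) → π∥ = 4+5·β ≈ 12.0902, π⊥ = 4+5·β' ≈ 0.9098 ∈ [0.4, 1.2) ⇒ IN Λ
candidate 8: (m,n)=(-13,-10) → π∥ = -13-10·β ≈ -29.1803, π⊥ = -13-10·β' ≈ -6.8197 ∉ [0.4, 1.2) ⇒ out
candidate 9: (m,n)=(-5,-10) → π∥ = -5-10·β ≈ -21.1803, π⊥ = -5-10·β' ≈ 1.1803 ∈ [0.4, 1.2) ⇒ IN Λ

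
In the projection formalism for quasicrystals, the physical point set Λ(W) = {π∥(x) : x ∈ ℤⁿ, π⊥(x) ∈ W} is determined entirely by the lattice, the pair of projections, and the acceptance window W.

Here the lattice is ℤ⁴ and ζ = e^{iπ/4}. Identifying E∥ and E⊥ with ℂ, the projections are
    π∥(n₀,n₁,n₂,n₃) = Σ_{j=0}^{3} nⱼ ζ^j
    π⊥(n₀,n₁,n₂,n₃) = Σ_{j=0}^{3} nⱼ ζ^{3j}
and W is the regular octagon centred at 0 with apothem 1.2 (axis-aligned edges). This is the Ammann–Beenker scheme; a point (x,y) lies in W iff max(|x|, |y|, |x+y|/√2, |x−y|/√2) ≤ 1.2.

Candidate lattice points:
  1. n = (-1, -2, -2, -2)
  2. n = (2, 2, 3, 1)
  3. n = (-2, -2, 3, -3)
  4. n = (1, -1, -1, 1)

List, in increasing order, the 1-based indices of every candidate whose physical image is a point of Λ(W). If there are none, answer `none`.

none

With ζ = e^{iπ/4} the internal vectors are ζ^0,ζ^3,ζ^6,ζ^9.
#1 (-1, -2, -2, -2): internal (-1.000000, -0.828427); octagon support 1.292893 vs apothem 1.2 → ∉ W
#2 (2, 2, 3, 1): internal (1.292893, -0.878680); octagon support 1.535534 vs apothem 1.2 → ∉ W
#3 (-2, -2, 3, -3): internal (-2.707107, -6.535534); octagon support 6.535534 vs apothem 1.2 → ∉ W
#4 (1, -1, -1, 1): internal (2.414214, 1.000000); octagon support 2.414214 vs apothem 1.2 → ∉ W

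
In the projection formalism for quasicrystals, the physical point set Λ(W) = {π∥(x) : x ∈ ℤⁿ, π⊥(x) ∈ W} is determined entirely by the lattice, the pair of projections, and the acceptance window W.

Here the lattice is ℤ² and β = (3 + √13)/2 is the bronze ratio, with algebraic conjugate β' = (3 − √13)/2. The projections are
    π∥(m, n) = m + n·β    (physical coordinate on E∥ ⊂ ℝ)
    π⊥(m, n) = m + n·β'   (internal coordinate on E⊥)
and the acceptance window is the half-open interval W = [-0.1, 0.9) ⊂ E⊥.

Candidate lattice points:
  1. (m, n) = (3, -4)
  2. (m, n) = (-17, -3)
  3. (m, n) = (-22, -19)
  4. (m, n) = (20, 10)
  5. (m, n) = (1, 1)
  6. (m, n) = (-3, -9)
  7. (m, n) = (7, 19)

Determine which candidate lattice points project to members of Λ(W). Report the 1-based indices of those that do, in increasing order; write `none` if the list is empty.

Numerically β ≈ 3.302776 and β' = −1/β ≈ -0.302776.
candidate 1: (m,n)=(3,-4) → π∥ = 3-4·β ≈ -10.211103, π⊥ = 3-4·β' ≈ 4.211103 ∉ [-0.1, 0.9) ⇒ out
candidate 2: (m,n)=(-17,-3) → π∥ = -17-3·β ≈ -26.908327, π⊥ = -17-3·β' ≈ -16.091673 ∉ [-0.1, 0.9) ⇒ out
candidate 3: (m,n)=(-22,-19) → π∥ = -22-19·β ≈ -84.752737, π⊥ = -22-19·β' ≈ -16.247263 ∉ [-0.1, 0.9) ⇒ out
candidate 4: (m,n)=(20,10) → π∥ = 20+10·β ≈ 53.027756, π⊥ = 20+10·β' ≈ 16.972244 ∉ [-0.1, 0.9) ⇒ out
candidate 5: (m,n)=(1,1) → π∥ = 1+1·β ≈ 4.302776, π⊥ = 1+1·β' ≈ 0.697224 ∈ [-0.1, 0.9) ⇒ IN Λ
candidate 6: (m,n)=(-3,-9) → π∥ = -3-9·β ≈ -32.724981, π⊥ = -3-9·β' ≈ -0.275019 ∉ [-0.1, 0.9) ⇒ out
candidate 7: (m,n)=(7,19) → π∥ = 7+19·β ≈ 69.752737, π⊥ = 7+19·β' ≈ 1.247263 ∉ [-0.1, 0.9) ⇒ out

5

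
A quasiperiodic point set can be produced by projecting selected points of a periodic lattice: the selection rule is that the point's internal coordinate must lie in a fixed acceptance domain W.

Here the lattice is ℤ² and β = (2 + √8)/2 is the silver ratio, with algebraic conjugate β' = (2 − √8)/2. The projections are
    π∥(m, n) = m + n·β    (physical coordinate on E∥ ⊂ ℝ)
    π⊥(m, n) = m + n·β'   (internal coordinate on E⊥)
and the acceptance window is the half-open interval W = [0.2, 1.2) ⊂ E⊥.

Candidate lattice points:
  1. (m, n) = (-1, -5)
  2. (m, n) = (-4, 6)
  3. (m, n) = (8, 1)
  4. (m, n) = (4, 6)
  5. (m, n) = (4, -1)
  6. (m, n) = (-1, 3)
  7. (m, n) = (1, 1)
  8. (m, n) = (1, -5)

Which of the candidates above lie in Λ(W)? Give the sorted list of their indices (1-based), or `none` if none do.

Numerically β ≈ 2.41421 and β' = −1/β ≈ -0.41421.
#1 (-1,-5): internal coord -1 + (-5)·β' = +1.07107; +1.07107 ∈ [0.2, 1.2) → IN Λ
#2 (-4,6): internal coord -4 + (6)·β' = -6.48528; -6.48528 ∉ [0.2, 1.2) → out
#3 (8,1): internal coord 8 + (1)·β' = +7.58579; +7.58579 ∉ [0.2, 1.2) → out
#4 (4,6): internal coord 4 + (6)·β' = +1.51472; +1.51472 ∉ [0.2, 1.2) → out
#5 (4,-1): internal coord 4 + (-1)·β' = +4.41421; +4.41421 ∉ [0.2, 1.2) → out
#6 (-1,3): internal coord -1 + (3)·β' = -2.24264; -2.24264 ∉ [0.2, 1.2) → out
#7 (1,1): internal coord 1 + (1)·β' = +0.58579; +0.58579 ∈ [0.2, 1.2) → IN Λ
#8 (1,-5): internal coord 1 + (-5)·β' = +3.07107; +3.07107 ∉ [0.2, 1.2) → out

1, 7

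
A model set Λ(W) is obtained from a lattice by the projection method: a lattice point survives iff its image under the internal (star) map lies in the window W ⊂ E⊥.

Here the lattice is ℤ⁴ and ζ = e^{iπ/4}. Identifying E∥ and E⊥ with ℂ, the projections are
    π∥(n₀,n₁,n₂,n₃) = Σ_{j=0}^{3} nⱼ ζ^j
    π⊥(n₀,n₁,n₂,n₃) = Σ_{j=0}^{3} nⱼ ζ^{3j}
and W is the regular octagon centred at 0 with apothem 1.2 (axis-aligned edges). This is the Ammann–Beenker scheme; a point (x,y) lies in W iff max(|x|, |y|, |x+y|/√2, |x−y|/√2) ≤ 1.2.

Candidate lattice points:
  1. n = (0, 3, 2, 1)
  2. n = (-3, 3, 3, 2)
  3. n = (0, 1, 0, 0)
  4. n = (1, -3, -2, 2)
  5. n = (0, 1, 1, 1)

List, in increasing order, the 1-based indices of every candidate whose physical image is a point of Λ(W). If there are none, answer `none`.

3, 5

Internal map: ζ^{3j} for j=0..3 gives (1,0), (−√2/2,√2/2), (0,−1), (√2/2,√2/2).
candidate 1: n = (0, 3, 2, 1) → π⊥ ≈ (-1.4142, +0.8284); max(|x|,|y|,|x±y|/√2) = 1.5858 > 1.2 ⇒ ∉ W
candidate 2: n = (-3, 3, 3, 2) → π⊥ ≈ (-3.7071, +0.5355); max(|x|,|y|,|x±y|/√2) = 3.7071 > 1.2 ⇒ ∉ W
candidate 3: n = (0, 1, 0, 0) → π⊥ ≈ (-0.7071, +0.7071); max(|x|,|y|,|x±y|/√2) = 1.0000 ≤ 1.2 ⇒ ∈ W
candidate 4: n = (1, -3, -2, 2) → π⊥ ≈ (+4.5355, +1.2929); max(|x|,|y|,|x±y|/√2) = 4.5355 > 1.2 ⇒ ∉ W
candidate 5: n = (0, 1, 1, 1) → π⊥ ≈ (+0.0000, +0.4142); max(|x|,|y|,|x±y|/√2) = 0.4142 ≤ 1.2 ⇒ ∈ W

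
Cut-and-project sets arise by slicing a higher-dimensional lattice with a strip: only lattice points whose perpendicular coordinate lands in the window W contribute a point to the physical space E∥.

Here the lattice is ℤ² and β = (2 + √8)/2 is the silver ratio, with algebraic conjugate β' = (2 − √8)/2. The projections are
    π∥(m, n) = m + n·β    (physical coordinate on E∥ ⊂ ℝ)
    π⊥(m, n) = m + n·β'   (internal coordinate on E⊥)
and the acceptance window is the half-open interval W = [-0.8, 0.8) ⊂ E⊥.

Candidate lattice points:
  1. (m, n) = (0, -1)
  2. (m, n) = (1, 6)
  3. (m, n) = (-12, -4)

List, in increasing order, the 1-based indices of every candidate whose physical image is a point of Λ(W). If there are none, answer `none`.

1

Compute β' = (2−√8)/2 = -0.41421, so π⊥(m,n) = m -0.41421·n.
[1] lift (0,-1): star map gives 0.41421; window check -0.8 ≤ 0.41421 < 0.8 is true → IN Λ
[2] lift (1,6): star map gives -1.48528; window check -0.8 ≤ -1.48528 < 0.8 is false → out
[3] lift (-12,-4): star map gives -10.34315; window check -0.8 ≤ -10.34315 < 0.8 is false → out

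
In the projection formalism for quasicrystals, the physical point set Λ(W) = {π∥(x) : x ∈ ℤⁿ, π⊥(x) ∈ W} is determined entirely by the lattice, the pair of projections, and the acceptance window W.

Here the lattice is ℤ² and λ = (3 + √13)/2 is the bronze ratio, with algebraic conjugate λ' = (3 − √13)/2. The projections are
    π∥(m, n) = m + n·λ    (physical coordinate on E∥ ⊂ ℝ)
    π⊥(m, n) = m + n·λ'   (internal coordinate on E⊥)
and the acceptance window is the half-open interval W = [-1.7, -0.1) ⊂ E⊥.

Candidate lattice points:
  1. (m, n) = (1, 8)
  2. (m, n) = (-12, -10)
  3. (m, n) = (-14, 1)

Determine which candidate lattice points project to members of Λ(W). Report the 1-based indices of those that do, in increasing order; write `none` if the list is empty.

Numerically λ ≈ 3.3028 and λ' = −1/λ ≈ -0.3028.
candidate 1: (m,n)=(1,8) → π∥ = 1+8·λ ≈ 27.4222, π⊥ = 1+8·λ' ≈ -1.4222 ∈ [-1.7, -0.1) ⇒ IN Λ
candidate 2: (m,n)=(-12,-10) → π∥ = -12-10·λ ≈ -45.0278, π⊥ = -12-10·λ' ≈ -8.9722 ∉ [-1.7, -0.1) ⇒ out
candidate 3: (m,n)=(-14,1) → π∥ = -14+1·λ ≈ -10.6972, π⊥ = -14+1·λ' ≈ -14.3028 ∉ [-1.7, -0.1) ⇒ out

1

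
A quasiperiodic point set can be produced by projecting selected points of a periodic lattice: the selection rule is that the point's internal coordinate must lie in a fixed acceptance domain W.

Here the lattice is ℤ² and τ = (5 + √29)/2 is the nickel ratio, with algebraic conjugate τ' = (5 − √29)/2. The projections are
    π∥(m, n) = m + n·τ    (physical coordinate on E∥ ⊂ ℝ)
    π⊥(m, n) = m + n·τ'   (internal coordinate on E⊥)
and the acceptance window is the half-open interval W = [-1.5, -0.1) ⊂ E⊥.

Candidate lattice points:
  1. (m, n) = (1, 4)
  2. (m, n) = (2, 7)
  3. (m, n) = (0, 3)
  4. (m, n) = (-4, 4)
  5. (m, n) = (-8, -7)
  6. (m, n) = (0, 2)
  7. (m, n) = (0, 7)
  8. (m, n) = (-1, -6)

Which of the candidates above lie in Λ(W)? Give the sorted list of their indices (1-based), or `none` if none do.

τ' = (5−√29)/2 ≈ -0.1926.
#1 (1,4): internal coord 1 + (4)·τ' = +0.2297; +0.2297 ∉ [-1.5, -0.1) → out
#2 (2,7): internal coord 2 + (7)·τ' = +0.6519; +0.6519 ∉ [-1.5, -0.1) → out
#3 (0,3): internal coord 0 + (3)·τ' = -0.5777; -0.5777 ∈ [-1.5, -0.1) → IN Λ
#4 (-4,4): internal coord -4 + (4)·τ' = -4.7703; -4.7703 ∉ [-1.5, -0.1) → out
#5 (-8,-7): internal coord -8 + (-7)·τ' = -6.6519; -6.6519 ∉ [-1.5, -0.1) → out
#6 (0,2): internal coord 0 + (2)·τ' = -0.3852; -0.3852 ∈ [-1.5, -0.1) → IN Λ
#7 (0,7): internal coord 0 + (7)·τ' = -1.3481; -1.3481 ∈ [-1.5, -0.1) → IN Λ
#8 (-1,-6): internal coord -1 + (-6)·τ' = +0.1555; +0.1555 ∉ [-1.5, -0.1) → out

3, 6, 7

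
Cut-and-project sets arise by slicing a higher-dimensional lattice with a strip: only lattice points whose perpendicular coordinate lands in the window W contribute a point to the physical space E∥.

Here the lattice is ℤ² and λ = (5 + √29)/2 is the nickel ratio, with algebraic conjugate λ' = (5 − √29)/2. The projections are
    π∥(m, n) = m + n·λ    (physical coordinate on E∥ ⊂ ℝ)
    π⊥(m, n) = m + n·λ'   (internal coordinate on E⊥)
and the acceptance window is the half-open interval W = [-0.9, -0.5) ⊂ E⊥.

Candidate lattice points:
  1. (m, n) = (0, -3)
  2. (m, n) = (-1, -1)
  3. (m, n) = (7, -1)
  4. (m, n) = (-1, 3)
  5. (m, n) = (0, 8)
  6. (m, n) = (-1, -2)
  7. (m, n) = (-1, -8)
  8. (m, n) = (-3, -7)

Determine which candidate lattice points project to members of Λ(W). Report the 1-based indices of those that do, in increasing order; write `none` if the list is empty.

Compute λ' = (5−√29)/2 = -0.1926, so π⊥(m,n) = m -0.1926·n.
[1] lift (0,-3): star map gives 0.5777; window check -0.9 ≤ 0.5777 < -0.5 is false → out
[2] lift (-1,-1): star map gives -0.8074; window check -0.9 ≤ -0.8074 < -0.5 is true → IN Λ
[3] lift (7,-1): star map gives 7.1926; window check -0.9 ≤ 7.1926 < -0.5 is false → out
[4] lift (-1,3): star map gives -1.5777; window check -0.9 ≤ -1.5777 < -0.5 is false → out
[5] lift (0,8): star map gives -1.5407; window check -0.9 ≤ -1.5407 < -0.5 is false → out
[6] lift (-1,-2): star map gives -0.6148; window check -0.9 ≤ -0.6148 < -0.5 is true → IN Λ
[7] lift (-1,-8): star map gives 0.5407; window check -0.9 ≤ 0.5407 < -0.5 is false → out
[8] lift (-3,-7): star map gives -1.6519; window check -0.9 ≤ -1.6519 < -0.5 is false → out

2, 6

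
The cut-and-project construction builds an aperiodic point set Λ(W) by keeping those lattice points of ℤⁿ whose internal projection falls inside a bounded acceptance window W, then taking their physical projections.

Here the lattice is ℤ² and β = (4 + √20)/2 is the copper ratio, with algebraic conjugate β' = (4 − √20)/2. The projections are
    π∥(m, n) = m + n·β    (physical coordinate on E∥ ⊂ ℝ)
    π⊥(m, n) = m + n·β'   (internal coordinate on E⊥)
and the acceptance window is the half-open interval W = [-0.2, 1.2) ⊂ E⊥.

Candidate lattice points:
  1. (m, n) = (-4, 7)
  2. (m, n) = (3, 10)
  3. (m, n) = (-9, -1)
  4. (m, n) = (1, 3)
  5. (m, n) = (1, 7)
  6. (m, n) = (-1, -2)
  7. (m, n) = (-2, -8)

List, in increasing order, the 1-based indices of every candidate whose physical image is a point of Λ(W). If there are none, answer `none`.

2, 4, 7

β' = (4−√20)/2 ≈ -0.23607.
candidate 1: (m,n)=(-4,7) → π∥ = -4+7·β ≈ 25.65248, π⊥ = -4+7·β' ≈ -5.65248 ∉ [-0.2, 1.2) ⇒ out
candidate 2: (m,n)=(3,10) → π∥ = 3+10·β ≈ 45.36068, π⊥ = 3+10·β' ≈ 0.63932 ∈ [-0.2, 1.2) ⇒ IN Λ
candidate 3: (m,n)=(-9,-1) → π∥ = -9-1·β ≈ -13.23607, π⊥ = -9-1·β' ≈ -8.76393 ∉ [-0.2, 1.2) ⇒ out
candidate 4: (m,n)=(1,3) → π∥ = 1+3·β ≈ 13.70820, π⊥ = 1+3·β' ≈ 0.29180 ∈ [-0.2, 1.2) ⇒ IN Λ
candidate 5: (m,n)=(1,7) → π∥ = 1+7·β ≈ 30.65248, π⊥ = 1+7·β' ≈ -0.65248 ∉ [-0.2, 1.2) ⇒ out
candidate 6: (m,n)=(-1,-2) → π∥ = -1-2·β ≈ -9.47214, π⊥ = -1-2·β' ≈ -0.52786 ∉ [-0.2, 1.2) ⇒ out
candidate 7: (m,n)=(-2,-8) → π∥ = -2-8·β ≈ -35.88854, π⊥ = -2-8·β' ≈ -0.11146 ∈ [-0.2, 1.2) ⇒ IN Λ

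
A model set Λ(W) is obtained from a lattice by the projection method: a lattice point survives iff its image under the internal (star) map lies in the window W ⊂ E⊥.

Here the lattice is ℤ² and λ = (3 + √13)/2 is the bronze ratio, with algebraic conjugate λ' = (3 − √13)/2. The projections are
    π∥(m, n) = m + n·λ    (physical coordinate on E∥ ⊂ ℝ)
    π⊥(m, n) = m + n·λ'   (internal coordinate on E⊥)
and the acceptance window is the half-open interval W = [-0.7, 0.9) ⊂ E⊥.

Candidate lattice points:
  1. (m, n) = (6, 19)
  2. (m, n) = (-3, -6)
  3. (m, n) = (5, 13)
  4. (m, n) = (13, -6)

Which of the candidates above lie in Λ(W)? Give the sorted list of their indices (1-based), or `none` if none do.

λ' = (3−√13)/2 ≈ -0.30278.
candidate 1: (m,n)=(6,19) → π∥ = 6+19·λ ≈ 68.75274, π⊥ = 6+19·λ' ≈ 0.24726 ∈ [-0.7, 0.9) ⇒ IN Λ
candidate 2: (m,n)=(-3,-6) → π∥ = -3-6·λ ≈ -22.81665, π⊥ = -3-6·λ' ≈ -1.18335 ∉ [-0.7, 0.9) ⇒ out
candidate 3: (m,n)=(5,13) → π∥ = 5+13·λ ≈ 47.93608, π⊥ = 5+13·λ' ≈ 1.06392 ∉ [-0.7, 0.9) ⇒ out
candidate 4: (m,n)=(13,-6) → π∥ = 13-6·λ ≈ -6.81665, π⊥ = 13-6·λ' ≈ 14.81665 ∉ [-0.7, 0.9) ⇒ out

1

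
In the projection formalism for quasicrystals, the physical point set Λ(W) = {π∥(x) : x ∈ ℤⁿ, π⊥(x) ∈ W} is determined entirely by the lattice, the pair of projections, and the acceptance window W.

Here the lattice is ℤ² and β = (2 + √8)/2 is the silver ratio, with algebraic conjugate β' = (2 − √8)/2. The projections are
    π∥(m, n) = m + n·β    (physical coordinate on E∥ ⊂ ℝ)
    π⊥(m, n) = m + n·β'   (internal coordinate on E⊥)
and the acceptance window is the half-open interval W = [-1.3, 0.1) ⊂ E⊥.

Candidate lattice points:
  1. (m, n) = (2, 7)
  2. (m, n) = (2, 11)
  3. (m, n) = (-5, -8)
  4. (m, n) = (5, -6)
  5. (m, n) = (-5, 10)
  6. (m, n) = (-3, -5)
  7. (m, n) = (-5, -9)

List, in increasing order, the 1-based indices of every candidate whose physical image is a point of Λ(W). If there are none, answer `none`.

Numerically β ≈ 2.41421 and β' = −1/β ≈ -0.41421.
candidate 1: (m,n)=(2,7) → π∥ = 2+7·β ≈ 18.89949, π⊥ = 2+7·β' ≈ -0.89949 ∈ [-1.3, 0.1) ⇒ IN Λ
candidate 2: (m,n)=(2,11) → π∥ = 2+11·β ≈ 28.55635, π⊥ = 2+11·β' ≈ -2.55635 ∉ [-1.3, 0.1) ⇒ out
candidate 3: (m,n)=(-5,-8) → π∥ = -5-8·β ≈ -24.31371, π⊥ = -5-8·β' ≈ -1.68629 ∉ [-1.3, 0.1) ⇒ out
candidate 4: (m,n)=(5,-6) → π∥ = 5-6·β ≈ -9.48528, π⊥ = 5-6·β' ≈ 7.48528 ∉ [-1.3, 0.1) ⇒ out
candidate 5: (m,n)=(-5,10) → π∥ = -5+10·β ≈ 19.14214, π⊥ = -5+10·β' ≈ -9.14214 ∉ [-1.3, 0.1) ⇒ out
candidate 6: (m,n)=(-3,-5) → π∥ = -3-5·β ≈ -15.07107, π⊥ = -3-5·β' ≈ -0.92893 ∈ [-1.3, 0.1) ⇒ IN Λ
candidate 7: (m,n)=(-5,-9) → π∥ = -5-9·β ≈ -26.72792, π⊥ = -5-9·β' ≈ -1.27208 ∈ [-1.3, 0.1) ⇒ IN Λ

1, 6, 7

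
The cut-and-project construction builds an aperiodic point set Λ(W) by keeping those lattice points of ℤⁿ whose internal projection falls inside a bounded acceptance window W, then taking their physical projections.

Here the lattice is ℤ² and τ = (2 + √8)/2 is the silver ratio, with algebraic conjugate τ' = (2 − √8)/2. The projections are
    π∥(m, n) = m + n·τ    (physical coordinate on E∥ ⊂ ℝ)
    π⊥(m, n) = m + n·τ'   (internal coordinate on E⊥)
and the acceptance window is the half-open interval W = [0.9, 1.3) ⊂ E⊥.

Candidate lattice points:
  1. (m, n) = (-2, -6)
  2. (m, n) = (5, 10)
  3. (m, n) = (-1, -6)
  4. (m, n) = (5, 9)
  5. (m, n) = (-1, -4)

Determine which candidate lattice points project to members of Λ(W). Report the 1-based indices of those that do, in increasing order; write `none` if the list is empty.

τ' = (2−√8)/2 ≈ -0.4142.
[1] lift (-2,-6): star map gives 0.4853; window check 0.9 ≤ 0.4853 < 1.3 is false → out
[2] lift (5,10): star map gives 0.8579; window check 0.9 ≤ 0.8579 < 1.3 is false → out
[3] lift (-1,-6): star map gives 1.4853; window check 0.9 ≤ 1.4853 < 1.3 is false → out
[4] lift (5,9): star map gives 1.2721; window check 0.9 ≤ 1.2721 < 1.3 is true → IN Λ
[5] lift (-1,-4): star map gives 0.6569; window check 0.9 ≤ 0.6569 < 1.3 is false → out

4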